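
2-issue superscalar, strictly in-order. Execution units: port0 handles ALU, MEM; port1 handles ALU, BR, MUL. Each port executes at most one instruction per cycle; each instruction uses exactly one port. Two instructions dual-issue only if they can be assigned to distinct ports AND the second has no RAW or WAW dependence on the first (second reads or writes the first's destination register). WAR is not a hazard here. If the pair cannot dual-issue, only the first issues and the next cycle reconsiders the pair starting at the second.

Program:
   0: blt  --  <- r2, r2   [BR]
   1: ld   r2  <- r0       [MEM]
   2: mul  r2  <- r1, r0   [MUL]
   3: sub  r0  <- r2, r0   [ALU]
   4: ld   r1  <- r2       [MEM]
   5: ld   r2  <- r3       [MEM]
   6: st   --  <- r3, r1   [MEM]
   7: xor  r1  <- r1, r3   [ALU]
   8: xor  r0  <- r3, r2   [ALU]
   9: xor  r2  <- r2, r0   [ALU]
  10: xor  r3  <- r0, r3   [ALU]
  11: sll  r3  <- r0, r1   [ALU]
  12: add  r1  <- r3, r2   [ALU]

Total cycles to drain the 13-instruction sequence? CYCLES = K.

t=0 i0/i1:blt.BR;ld.MEM ; pair
t=1 i2:mul.MUL ; RAW r2
t=2 i3/i4:sub.ALU;ld.MEM ; pair
t=3 i5:ld.MEM ; no-port MEM/MEM
t=4 i6/i7:st.MEM;xor.ALU ; pair
t=5 i8:xor.ALU ; RAW r0
t=6 i9/i10:xor.ALU;xor.ALU ; pair
t=7 i11:sll.ALU ; RAW r3
t=8 i12:add.ALU ; tail

CYCLES = 9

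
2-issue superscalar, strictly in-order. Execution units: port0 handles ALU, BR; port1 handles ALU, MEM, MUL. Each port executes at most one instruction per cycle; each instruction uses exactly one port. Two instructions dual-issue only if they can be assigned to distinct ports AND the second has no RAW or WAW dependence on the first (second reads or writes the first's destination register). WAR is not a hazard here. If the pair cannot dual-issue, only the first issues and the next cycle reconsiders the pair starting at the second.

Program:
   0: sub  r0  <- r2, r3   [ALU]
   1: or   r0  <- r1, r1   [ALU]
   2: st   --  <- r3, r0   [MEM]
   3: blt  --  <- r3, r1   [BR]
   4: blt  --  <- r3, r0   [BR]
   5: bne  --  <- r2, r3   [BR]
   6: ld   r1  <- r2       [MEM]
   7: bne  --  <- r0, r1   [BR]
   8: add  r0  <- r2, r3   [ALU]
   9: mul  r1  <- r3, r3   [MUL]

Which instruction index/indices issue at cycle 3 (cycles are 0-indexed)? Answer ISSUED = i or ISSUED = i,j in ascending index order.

0. sub @i0  | WAW r0
1. or @i1  | RAW r0
2. st blt @i2&i3  | pair
3. blt @i4  | no-port BR/BR
4. bne ld @i5&i6  | pair
5. bne add @i7&i8  | pair
6. mul @i9  | tail

ISSUED = 4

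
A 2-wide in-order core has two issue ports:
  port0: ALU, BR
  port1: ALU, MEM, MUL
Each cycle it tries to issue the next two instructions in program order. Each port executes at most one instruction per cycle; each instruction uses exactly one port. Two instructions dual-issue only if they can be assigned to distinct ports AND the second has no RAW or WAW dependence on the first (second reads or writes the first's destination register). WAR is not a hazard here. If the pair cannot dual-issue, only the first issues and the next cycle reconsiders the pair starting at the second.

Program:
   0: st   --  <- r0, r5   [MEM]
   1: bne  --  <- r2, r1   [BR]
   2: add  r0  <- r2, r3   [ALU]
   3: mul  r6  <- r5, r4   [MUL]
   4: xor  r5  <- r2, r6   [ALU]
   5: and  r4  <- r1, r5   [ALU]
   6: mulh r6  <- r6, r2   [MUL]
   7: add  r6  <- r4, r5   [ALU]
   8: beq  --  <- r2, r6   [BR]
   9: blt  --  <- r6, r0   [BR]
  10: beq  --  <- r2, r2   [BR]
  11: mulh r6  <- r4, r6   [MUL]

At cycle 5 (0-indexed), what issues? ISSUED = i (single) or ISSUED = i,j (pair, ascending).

c0: i0&i1 st bne  pair
c1: i2&i3 add mul  pair
c2: i4 xor  RAW r5
c3: i5&i6 and mulh  pair
c4: i7 add  RAW r6
c5: i8 beq  no-port BR/BR
c6: i9 blt  no-port BR/BR
c7: i10&i11 beq mulh  pair

ISSUED = 8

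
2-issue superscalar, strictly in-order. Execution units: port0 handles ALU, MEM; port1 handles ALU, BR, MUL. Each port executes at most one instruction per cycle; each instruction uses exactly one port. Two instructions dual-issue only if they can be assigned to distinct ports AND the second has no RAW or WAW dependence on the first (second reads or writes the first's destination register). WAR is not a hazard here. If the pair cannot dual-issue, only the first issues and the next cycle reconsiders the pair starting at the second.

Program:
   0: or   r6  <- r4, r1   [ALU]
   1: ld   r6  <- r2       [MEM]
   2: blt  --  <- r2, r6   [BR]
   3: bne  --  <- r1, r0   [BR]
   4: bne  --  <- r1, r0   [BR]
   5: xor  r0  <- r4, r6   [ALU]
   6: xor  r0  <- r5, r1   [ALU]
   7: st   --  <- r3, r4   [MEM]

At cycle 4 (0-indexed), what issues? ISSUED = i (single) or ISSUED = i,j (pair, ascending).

ISSUED = 4,5

0. or.ALU @i0  | WAW r6
1. ld.MEM @i1  | RAW r6
2. blt.BR @i2  | no-port BR/BR
3. bne.BR @i3  | no-port BR/BR
4. bne.BR;xor.ALU @i4,i5  | 2-wide
5. xor.ALU;st.MEM @i6,i7  | 2-wide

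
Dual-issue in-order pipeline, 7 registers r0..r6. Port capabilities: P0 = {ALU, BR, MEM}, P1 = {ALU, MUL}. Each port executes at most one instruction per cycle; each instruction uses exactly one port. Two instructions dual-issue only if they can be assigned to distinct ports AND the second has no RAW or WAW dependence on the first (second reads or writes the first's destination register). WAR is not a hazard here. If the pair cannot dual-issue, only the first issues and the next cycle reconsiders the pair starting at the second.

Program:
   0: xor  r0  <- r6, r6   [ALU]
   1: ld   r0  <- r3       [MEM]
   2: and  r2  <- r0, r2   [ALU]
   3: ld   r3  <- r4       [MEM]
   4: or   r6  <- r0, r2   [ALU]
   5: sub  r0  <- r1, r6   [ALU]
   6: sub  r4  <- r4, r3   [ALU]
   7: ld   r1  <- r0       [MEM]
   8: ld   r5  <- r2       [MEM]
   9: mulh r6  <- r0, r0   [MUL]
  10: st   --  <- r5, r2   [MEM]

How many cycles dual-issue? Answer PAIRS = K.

PAIRS = 3

[0] i0  xor  -- WAW r0
[1] i1  ld  -- RAW r0
[2] i2+i3  and ld  -- dual
[3] i4  or  -- RAW r6
[4] i5+i6  sub sub  -- dual
[5] i7  ld  -- no-port MEM/MEM
[6] i8+i9  ld mulh  -- dual
[7] i10  st  -- tail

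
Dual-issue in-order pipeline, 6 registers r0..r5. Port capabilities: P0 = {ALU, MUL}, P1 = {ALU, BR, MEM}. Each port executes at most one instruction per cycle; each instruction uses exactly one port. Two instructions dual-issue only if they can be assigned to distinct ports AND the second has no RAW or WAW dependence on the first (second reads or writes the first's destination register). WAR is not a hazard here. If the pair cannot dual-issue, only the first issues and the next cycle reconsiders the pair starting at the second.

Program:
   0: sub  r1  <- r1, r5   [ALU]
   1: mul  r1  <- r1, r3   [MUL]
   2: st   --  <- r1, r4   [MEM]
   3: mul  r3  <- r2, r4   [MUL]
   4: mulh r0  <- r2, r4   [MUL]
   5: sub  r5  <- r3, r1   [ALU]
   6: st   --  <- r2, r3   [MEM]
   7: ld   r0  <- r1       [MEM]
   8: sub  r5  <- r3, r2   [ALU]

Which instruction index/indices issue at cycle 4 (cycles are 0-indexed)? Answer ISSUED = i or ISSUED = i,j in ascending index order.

t=0 i0:sub.ALU ; RAW+WAW r1
t=1 i1:mul.MUL ; RAW r1
t=2 i2+i3:st.MEM+mul.MUL ; 2-wide
t=3 i4+i5:mulh.MUL+sub.ALU ; 2-wide
t=4 i6:st.MEM ; no-port MEM/MEM
t=5 i7+i8:ld.MEM+sub.ALU ; 2-wide

ISSUED = 6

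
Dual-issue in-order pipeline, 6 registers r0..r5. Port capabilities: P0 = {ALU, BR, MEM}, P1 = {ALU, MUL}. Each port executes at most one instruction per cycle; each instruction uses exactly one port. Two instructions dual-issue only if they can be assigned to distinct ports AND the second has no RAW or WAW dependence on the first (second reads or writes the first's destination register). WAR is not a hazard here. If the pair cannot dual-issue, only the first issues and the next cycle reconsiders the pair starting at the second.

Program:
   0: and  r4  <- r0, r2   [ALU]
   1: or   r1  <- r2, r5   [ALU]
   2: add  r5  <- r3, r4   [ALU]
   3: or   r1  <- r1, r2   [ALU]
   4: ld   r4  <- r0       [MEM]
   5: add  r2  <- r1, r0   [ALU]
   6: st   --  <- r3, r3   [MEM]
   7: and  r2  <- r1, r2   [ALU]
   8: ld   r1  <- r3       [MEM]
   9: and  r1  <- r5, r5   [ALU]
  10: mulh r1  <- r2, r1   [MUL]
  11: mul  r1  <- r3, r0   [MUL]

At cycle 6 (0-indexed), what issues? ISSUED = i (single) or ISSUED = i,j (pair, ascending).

ISSUED = 10

[0] i0,i1  and+or  -- dual
[1] i2,i3  add+or  -- dual
[2] i4,i5  ld+add  -- dual
[3] i6,i7  st+and  -- dual
[4] i8  ld  -- WAW r1
[5] i9  and  -- RAW+WAW r1
[6] i10  mulh  -- no-port MUL/MUL
[7] i11  mul  -- tail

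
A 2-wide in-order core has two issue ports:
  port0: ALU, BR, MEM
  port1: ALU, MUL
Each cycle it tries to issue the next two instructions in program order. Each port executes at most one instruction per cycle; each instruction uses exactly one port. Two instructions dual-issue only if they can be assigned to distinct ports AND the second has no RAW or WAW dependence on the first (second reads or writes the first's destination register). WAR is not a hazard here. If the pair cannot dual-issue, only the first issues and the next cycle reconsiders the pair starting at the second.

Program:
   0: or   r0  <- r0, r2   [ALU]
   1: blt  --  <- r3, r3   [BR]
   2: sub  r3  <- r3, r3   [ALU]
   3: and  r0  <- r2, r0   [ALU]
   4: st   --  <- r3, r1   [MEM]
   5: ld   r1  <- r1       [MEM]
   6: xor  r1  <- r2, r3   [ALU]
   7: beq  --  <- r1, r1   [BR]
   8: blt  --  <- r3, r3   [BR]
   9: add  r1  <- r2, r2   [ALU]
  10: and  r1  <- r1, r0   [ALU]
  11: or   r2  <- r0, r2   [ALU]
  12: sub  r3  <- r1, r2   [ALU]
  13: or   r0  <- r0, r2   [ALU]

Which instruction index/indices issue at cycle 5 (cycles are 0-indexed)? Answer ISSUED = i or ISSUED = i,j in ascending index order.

c0: i0/i1 or+blt  2-wide
c1: i2/i3 sub+and  2-wide
c2: i4 st  no-port MEM/MEM
c3: i5 ld  WAW r1
c4: i6 xor  RAW r1
c5: i7 beq  no-port BR/BR
c6: i8/i9 blt+add  2-wide
c7: i10/i11 and+or  2-wide
c8: i12/i13 sub+or  2-wide

ISSUED = 7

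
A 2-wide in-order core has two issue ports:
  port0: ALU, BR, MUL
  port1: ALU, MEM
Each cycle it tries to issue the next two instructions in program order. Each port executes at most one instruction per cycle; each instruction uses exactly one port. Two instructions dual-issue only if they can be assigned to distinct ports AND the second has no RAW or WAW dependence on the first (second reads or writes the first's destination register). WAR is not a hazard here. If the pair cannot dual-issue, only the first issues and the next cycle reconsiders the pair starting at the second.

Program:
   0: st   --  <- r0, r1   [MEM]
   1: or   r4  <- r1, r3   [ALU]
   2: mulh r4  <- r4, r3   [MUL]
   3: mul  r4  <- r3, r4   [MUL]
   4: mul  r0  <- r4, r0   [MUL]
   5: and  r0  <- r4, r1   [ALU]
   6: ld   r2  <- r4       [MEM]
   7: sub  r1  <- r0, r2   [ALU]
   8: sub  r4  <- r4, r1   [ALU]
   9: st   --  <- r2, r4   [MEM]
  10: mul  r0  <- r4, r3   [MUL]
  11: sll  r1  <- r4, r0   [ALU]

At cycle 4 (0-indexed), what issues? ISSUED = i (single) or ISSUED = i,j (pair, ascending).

ISSUED = 5,6

t=0 i0+i1:st.MEM;or.ALU ; dual
t=1 i2:mulh.MUL ; no-port MUL/MUL
t=2 i3:mul.MUL ; no-port MUL/MUL
t=3 i4:mul.MUL ; WAW r0
t=4 i5+i6:and.ALU;ld.MEM ; dual
t=5 i7:sub.ALU ; RAW r1
t=6 i8:sub.ALU ; RAW r4
t=7 i9+i10:st.MEM;mul.MUL ; dual
t=8 i11:sll.ALU ; tail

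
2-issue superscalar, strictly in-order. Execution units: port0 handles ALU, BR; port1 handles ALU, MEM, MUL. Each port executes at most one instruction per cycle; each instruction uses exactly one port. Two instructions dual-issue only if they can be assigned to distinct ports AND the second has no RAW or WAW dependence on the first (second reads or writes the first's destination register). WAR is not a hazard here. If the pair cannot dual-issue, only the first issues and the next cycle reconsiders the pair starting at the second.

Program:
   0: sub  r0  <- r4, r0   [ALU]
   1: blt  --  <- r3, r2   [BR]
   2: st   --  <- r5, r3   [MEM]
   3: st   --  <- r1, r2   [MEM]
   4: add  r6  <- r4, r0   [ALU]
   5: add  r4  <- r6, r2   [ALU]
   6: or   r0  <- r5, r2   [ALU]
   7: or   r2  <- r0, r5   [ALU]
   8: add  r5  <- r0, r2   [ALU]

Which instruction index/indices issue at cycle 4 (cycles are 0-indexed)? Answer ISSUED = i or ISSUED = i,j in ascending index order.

t=0 i0,i1:sub/blt ; pair
t=1 i2:st ; no-port MEM/MEM
t=2 i3,i4:st/add ; pair
t=3 i5,i6:add/or ; pair
t=4 i7:or ; RAW r2
t=5 i8:add ; tail

ISSUED = 7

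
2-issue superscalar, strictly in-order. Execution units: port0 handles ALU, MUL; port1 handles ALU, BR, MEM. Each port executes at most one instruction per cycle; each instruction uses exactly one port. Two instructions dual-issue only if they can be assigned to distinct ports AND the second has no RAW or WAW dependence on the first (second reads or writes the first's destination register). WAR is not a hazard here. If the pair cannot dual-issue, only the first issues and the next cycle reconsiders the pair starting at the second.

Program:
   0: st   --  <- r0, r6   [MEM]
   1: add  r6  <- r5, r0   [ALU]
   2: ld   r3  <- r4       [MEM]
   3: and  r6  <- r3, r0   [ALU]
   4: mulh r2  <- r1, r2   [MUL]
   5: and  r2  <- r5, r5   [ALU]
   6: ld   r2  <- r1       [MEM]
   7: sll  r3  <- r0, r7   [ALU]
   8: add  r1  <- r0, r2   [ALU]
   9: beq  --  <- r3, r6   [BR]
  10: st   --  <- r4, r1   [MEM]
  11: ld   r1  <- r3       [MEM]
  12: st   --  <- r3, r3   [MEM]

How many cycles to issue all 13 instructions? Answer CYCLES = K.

CYCLES = 9

0. st+add @i0,i1  | dual
1. ld @i2  | RAW r3
2. and+mulh @i3,i4  | dual
3. and @i5  | WAW r2
4. ld+sll @i6,i7  | dual
5. add+beq @i8,i9  | dual
6. st @i10  | no-port MEM/MEM
7. ld @i11  | no-port MEM/MEM
8. st @i12  | tail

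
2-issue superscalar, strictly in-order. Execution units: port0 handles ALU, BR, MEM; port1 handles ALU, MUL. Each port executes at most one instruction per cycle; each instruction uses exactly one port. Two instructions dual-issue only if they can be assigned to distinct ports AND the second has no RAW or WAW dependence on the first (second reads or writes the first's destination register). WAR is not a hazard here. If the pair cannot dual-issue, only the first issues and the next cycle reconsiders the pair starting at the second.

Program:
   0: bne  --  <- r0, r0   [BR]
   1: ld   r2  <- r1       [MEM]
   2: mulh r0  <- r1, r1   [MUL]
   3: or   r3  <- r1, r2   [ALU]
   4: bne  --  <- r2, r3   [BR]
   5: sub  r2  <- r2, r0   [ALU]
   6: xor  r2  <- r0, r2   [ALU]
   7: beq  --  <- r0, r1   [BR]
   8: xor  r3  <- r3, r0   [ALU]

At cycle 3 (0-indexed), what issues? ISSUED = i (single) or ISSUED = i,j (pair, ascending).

[0] i0  bne.BR  -- no-port BR/MEM
[1] i1/i2  ld.MEM/mulh.MUL  -- dual
[2] i3  or.ALU  -- RAW r3
[3] i4/i5  bne.BR/sub.ALU  -- dual
[4] i6/i7  xor.ALU/beq.BR  -- dual
[5] i8  xor.ALU  -- tail

ISSUED = 4,5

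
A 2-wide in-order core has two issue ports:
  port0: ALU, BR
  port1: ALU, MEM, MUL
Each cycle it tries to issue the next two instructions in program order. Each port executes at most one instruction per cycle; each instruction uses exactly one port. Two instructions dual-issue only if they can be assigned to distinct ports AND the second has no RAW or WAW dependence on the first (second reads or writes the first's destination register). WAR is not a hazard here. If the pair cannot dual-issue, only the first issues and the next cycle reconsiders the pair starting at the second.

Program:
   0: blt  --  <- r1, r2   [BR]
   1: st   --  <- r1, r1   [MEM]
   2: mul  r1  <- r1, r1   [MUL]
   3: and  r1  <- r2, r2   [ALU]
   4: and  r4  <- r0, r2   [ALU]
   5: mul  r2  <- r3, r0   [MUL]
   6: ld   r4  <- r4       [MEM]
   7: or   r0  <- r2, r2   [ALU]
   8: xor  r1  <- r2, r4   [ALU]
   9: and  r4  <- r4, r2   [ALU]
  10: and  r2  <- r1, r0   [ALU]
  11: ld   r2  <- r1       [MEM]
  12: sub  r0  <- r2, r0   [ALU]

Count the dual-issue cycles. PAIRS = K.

PAIRS = 4

c0: i0&i1 blt.BR/st.MEM  2-wide
c1: i2 mul.MUL  WAW r1
c2: i3&i4 and.ALU/and.ALU  2-wide
c3: i5 mul.MUL  no-port MUL/MEM
c4: i6&i7 ld.MEM/or.ALU  2-wide
c5: i8&i9 xor.ALU/and.ALU  2-wide
c6: i10 and.ALU  WAW r2
c7: i11 ld.MEM  RAW r2
c8: i12 sub.ALU  tail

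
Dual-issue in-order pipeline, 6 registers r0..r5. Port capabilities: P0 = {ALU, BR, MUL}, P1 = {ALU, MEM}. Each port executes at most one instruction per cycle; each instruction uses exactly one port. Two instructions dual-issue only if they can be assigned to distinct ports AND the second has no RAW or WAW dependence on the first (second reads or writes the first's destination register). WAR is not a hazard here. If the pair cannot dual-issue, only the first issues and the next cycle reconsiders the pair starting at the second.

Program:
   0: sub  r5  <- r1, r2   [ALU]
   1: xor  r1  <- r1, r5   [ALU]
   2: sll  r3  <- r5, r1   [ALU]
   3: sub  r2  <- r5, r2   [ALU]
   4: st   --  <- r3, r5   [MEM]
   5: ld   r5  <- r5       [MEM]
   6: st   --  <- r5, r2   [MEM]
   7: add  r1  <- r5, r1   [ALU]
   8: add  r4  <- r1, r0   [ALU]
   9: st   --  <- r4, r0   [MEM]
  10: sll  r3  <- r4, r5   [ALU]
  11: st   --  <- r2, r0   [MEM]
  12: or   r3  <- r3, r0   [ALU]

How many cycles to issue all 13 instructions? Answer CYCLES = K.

  cy0 -> i0 (sub.ALU) RAW r5
  cy1 -> i1 (xor.ALU) RAW r1
  cy2 -> i2&i3 (sll.ALU sub.ALU) dual
  cy3 -> i4 (st.MEM) no-port MEM/MEM
  cy4 -> i5 (ld.MEM) no-port MEM/MEM
  cy5 -> i6&i7 (st.MEM add.ALU) dual
  cy6 -> i8 (add.ALU) RAW r4
  cy7 -> i9&i10 (st.MEM sll.ALU) dual
  cy8 -> i11&i12 (st.MEM or.ALU) dual

CYCLES = 9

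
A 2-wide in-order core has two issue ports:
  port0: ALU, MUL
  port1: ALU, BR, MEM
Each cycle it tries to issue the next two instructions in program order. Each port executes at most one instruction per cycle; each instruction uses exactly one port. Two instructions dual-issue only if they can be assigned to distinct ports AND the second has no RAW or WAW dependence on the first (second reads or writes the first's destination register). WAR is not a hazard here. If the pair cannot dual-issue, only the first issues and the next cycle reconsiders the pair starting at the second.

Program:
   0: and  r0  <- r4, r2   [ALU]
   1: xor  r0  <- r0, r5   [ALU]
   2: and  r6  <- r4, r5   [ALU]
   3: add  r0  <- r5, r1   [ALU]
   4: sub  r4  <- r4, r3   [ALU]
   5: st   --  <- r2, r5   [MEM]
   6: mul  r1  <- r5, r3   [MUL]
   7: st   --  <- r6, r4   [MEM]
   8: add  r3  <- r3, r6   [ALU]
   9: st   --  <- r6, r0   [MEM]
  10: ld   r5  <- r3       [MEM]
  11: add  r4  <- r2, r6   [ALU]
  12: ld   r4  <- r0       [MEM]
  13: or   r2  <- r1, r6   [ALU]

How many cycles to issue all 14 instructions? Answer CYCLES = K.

[0] i0  and  -- RAW+WAW r0
[1] i1+i2  xor/and  -- 2-wide
[2] i3+i4  add/sub  -- 2-wide
[3] i5+i6  st/mul  -- 2-wide
[4] i7+i8  st/add  -- 2-wide
[5] i9  st  -- no-port MEM/MEM
[6] i10+i11  ld/add  -- 2-wide
[7] i12+i13  ld/or  -- 2-wide

CYCLES = 8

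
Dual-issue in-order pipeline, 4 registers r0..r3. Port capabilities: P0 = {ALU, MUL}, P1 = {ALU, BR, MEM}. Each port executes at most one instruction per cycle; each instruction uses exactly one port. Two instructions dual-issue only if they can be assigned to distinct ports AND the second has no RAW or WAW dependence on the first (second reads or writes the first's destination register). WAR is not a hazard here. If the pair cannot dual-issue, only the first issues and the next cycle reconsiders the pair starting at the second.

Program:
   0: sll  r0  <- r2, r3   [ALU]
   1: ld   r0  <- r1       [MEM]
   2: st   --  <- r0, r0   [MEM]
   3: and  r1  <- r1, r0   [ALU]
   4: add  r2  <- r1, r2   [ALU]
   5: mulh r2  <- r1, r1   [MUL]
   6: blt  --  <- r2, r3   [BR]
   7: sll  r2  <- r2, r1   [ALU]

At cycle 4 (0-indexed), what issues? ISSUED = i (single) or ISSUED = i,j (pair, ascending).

ISSUED = 5

t=0 i0:sll.ALU ; WAW r0
t=1 i1:ld.MEM ; no-port MEM/MEM
t=2 i2,i3:st.MEM+and.ALU ; 2-wide
t=3 i4:add.ALU ; WAW r2
t=4 i5:mulh.MUL ; RAW r2
t=5 i6,i7:blt.BR+sll.ALU ; 2-wide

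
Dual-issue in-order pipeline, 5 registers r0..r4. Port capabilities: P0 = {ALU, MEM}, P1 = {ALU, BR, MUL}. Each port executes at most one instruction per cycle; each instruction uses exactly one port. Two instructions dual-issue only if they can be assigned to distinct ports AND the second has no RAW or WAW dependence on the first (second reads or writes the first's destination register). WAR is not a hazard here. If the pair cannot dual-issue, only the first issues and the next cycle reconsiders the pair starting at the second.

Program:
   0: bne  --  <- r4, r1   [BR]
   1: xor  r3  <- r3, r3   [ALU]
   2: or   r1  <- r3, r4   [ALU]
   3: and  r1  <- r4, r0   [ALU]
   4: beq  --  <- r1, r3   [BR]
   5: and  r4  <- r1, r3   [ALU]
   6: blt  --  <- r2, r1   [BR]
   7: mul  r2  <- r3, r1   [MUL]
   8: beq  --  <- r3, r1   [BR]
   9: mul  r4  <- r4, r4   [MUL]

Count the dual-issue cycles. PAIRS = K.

#0 head=0: bne.BR+xor.ALU i0,i1 2-wide
#1 head=2: or.ALU i2 WAW r1
#2 head=3: and.ALU i3 RAW r1
#3 head=4: beq.BR+and.ALU i4,i5 2-wide
#4 head=6: blt.BR i6 no-port BR/MUL
#5 head=7: mul.MUL i7 no-port MUL/BR
#6 head=8: beq.BR i8 no-port BR/MUL
#7 head=9: mul.MUL i9 tail

PAIRS = 2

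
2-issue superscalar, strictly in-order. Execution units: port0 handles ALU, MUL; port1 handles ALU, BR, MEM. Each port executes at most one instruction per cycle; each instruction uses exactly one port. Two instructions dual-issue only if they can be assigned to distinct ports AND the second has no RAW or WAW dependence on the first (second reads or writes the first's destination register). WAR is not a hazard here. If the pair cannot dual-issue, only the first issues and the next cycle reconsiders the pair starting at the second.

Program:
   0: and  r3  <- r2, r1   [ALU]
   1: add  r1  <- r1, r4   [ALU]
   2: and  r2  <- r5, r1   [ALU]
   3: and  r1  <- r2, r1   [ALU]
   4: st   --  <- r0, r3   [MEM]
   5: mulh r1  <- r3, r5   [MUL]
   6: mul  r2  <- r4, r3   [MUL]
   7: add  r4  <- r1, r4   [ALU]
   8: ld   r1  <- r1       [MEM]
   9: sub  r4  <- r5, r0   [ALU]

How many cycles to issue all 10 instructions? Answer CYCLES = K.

[0] i0+i1  and.ALU;add.ALU  -- dual
[1] i2  and.ALU  -- RAW r2
[2] i3+i4  and.ALU;st.MEM  -- dual
[3] i5  mulh.MUL  -- no-port MUL/MUL
[4] i6+i7  mul.MUL;add.ALU  -- dual
[5] i8+i9  ld.MEM;sub.ALU  -- dual

CYCLES = 6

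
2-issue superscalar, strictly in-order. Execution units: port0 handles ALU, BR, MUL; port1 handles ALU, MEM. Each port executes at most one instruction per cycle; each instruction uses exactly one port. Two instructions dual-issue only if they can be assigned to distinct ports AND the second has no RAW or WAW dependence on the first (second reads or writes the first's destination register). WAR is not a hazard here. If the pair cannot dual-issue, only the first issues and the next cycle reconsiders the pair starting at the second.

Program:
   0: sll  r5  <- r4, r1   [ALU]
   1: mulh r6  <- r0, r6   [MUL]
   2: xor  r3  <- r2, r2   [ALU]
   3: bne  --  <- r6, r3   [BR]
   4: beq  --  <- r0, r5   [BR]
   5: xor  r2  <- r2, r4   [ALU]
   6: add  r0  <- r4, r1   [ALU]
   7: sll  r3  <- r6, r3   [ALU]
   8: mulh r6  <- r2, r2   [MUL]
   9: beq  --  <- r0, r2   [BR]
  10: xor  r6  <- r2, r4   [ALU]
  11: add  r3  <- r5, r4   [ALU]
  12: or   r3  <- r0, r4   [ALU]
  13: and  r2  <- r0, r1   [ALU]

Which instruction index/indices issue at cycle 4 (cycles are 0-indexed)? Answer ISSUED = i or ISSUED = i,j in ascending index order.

0. sll.ALU;mulh.MUL @i0/i1  | dual
1. xor.ALU @i2  | RAW r3
2. bne.BR @i3  | no-port BR/BR
3. beq.BR;xor.ALU @i4/i5  | dual
4. add.ALU;sll.ALU @i6/i7  | dual
5. mulh.MUL @i8  | no-port MUL/BR
6. beq.BR;xor.ALU @i9/i10  | dual
7. add.ALU @i11  | WAW r3
8. or.ALU;and.ALU @i12/i13  | dual

ISSUED = 6,7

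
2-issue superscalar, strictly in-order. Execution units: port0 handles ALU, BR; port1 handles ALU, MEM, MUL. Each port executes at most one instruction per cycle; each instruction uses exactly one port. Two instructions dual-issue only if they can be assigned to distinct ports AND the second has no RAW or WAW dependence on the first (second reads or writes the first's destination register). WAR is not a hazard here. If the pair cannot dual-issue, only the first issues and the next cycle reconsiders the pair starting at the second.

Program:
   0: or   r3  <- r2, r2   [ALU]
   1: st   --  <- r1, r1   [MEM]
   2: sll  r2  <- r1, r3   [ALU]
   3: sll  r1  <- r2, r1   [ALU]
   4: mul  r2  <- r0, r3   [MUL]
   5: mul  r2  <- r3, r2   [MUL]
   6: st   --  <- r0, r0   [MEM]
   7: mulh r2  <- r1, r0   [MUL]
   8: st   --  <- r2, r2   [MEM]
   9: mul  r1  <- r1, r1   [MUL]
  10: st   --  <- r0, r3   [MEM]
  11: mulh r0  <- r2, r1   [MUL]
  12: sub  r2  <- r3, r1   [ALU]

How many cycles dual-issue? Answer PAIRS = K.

  cy0 -> i0+i1 (or st) 2-wide
  cy1 -> i2 (sll) RAW r2
  cy2 -> i3+i4 (sll mul) 2-wide
  cy3 -> i5 (mul) no-port MUL/MEM
  cy4 -> i6 (st) no-port MEM/MUL
  cy5 -> i7 (mulh) no-port MUL/MEM
  cy6 -> i8 (st) no-port MEM/MUL
  cy7 -> i9 (mul) no-port MUL/MEM
  cy8 -> i10 (st) no-port MEM/MUL
  cy9 -> i11+i12 (mulh sub) 2-wide

PAIRS = 3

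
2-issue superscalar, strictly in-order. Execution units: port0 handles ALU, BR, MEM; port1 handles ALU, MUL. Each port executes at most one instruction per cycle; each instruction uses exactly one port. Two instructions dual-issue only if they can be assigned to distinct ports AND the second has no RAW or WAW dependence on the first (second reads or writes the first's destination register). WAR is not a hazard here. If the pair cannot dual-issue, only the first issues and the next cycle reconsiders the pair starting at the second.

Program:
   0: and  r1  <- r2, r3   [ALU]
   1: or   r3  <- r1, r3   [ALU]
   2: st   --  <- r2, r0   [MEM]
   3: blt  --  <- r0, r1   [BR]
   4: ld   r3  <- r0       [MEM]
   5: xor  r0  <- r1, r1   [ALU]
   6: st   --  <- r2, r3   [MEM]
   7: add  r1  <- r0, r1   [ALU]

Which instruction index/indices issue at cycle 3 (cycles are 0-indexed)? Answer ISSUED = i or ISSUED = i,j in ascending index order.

ISSUED = 4,5

  cy0 -> i0 (and) RAW r1
  cy1 -> i1,i2 (or st) pair
  cy2 -> i3 (blt) no-port BR/MEM
  cy3 -> i4,i5 (ld xor) pair
  cy4 -> i6,i7 (st add) pair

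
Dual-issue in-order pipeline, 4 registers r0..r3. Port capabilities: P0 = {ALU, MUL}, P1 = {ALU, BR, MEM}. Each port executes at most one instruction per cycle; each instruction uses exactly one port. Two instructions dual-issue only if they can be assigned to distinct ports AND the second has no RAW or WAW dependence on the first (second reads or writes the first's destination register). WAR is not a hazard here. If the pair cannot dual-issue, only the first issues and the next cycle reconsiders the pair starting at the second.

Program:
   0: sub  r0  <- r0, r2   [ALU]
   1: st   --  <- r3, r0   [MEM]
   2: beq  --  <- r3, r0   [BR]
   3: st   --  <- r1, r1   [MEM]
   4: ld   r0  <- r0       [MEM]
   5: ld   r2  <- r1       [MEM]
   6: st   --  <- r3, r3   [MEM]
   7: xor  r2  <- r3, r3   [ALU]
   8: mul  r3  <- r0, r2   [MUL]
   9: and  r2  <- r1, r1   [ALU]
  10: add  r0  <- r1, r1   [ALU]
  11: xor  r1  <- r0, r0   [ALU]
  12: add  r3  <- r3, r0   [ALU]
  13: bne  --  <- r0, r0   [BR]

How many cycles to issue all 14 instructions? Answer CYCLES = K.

CYCLES = 11

0. sub.ALU @i0  | RAW r0
1. st.MEM @i1  | no-port MEM/BR
2. beq.BR @i2  | no-port BR/MEM
3. st.MEM @i3  | no-port MEM/MEM
4. ld.MEM @i4  | no-port MEM/MEM
5. ld.MEM @i5  | no-port MEM/MEM
6. st.MEM xor.ALU @i6&i7  | 2-wide
7. mul.MUL and.ALU @i8&i9  | 2-wide
8. add.ALU @i10  | RAW r0
9. xor.ALU add.ALU @i11&i12  | 2-wide
10. bne.BR @i13  | tail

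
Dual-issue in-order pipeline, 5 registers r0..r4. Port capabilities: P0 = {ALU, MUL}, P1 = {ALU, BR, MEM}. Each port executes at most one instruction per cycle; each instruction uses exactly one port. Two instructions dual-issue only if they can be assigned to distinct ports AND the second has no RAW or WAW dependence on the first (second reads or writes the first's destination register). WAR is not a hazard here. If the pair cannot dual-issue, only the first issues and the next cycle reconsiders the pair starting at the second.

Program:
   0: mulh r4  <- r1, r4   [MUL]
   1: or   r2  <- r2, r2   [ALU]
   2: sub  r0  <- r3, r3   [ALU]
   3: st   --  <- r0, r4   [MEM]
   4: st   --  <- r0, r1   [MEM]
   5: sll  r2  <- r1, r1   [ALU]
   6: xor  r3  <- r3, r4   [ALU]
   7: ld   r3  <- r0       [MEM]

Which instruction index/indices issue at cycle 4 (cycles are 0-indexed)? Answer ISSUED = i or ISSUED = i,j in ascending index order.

ISSUED = 6

#0 head=0: mulh.MUL;or.ALU i0/i1 pair
#1 head=2: sub.ALU i2 RAW r0
#2 head=3: st.MEM i3 no-port MEM/MEM
#3 head=4: st.MEM;sll.ALU i4/i5 pair
#4 head=6: xor.ALU i6 WAW r3
#5 head=7: ld.MEM i7 tail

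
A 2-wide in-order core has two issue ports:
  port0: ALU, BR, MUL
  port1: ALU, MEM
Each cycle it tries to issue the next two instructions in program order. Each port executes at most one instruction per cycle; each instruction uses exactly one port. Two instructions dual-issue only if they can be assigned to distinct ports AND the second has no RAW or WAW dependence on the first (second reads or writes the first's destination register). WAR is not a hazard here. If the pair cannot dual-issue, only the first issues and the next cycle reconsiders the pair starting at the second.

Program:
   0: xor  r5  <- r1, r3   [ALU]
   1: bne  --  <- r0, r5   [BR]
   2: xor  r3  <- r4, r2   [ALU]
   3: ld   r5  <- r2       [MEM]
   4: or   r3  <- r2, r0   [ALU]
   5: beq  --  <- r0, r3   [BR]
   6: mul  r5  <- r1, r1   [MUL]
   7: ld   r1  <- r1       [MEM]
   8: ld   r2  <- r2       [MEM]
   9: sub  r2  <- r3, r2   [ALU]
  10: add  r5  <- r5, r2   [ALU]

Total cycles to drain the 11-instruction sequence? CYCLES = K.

CYCLES = 8

c0: i0 xor.ALU  RAW r5
c1: i1,i2 bne.BR+xor.ALU  pair
c2: i3,i4 ld.MEM+or.ALU  pair
c3: i5 beq.BR  no-port BR/MUL
c4: i6,i7 mul.MUL+ld.MEM  pair
c5: i8 ld.MEM  RAW+WAW r2
c6: i9 sub.ALU  RAW r2
c7: i10 add.ALU  tail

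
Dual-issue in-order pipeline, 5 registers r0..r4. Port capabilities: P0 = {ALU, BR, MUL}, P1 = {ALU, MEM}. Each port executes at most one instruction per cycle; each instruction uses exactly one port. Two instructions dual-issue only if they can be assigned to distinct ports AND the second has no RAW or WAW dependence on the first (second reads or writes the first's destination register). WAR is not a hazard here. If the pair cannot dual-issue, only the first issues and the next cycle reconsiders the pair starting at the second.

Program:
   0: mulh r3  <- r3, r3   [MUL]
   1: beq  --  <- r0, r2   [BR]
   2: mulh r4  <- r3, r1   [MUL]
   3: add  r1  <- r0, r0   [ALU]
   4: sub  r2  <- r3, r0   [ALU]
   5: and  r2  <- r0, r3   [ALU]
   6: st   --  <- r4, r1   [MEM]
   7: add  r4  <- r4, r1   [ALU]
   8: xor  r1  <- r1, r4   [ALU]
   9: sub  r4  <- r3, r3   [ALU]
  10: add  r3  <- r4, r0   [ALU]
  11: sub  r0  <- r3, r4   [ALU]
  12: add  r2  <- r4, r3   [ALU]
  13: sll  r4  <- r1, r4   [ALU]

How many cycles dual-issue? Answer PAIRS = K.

c0: i0 mulh  no-port MUL/BR
c1: i1 beq  no-port BR/MUL
c2: i2/i3 mulh;add  dual
c3: i4 sub  WAW r2
c4: i5/i6 and;st  dual
c5: i7 add  RAW r4
c6: i8/i9 xor;sub  dual
c7: i10 add  RAW r3
c8: i11/i12 sub;add  dual
c9: i13 sll  tail

PAIRS = 4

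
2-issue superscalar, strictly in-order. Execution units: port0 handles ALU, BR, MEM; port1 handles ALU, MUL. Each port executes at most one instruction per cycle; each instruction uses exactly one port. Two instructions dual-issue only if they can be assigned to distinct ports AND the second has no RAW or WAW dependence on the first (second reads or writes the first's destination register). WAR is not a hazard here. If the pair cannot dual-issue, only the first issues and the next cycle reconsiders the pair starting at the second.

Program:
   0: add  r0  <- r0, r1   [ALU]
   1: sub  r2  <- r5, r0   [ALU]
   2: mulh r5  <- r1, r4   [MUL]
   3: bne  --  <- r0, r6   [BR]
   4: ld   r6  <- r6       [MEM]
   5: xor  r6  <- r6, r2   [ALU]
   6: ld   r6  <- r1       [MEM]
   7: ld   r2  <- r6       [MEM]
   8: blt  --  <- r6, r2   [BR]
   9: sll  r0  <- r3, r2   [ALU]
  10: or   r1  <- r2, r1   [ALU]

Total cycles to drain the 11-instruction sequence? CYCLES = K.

#0 head=0: add.ALU i0 RAW r0
#1 head=1: sub.ALU;mulh.MUL i1+i2 pair
#2 head=3: bne.BR i3 no-port BR/MEM
#3 head=4: ld.MEM i4 RAW+WAW r6
#4 head=5: xor.ALU i5 WAW r6
#5 head=6: ld.MEM i6 no-port MEM/MEM
#6 head=7: ld.MEM i7 no-port MEM/BR
#7 head=8: blt.BR;sll.ALU i8+i9 pair
#8 head=10: or.ALU i10 tail

CYCLES = 9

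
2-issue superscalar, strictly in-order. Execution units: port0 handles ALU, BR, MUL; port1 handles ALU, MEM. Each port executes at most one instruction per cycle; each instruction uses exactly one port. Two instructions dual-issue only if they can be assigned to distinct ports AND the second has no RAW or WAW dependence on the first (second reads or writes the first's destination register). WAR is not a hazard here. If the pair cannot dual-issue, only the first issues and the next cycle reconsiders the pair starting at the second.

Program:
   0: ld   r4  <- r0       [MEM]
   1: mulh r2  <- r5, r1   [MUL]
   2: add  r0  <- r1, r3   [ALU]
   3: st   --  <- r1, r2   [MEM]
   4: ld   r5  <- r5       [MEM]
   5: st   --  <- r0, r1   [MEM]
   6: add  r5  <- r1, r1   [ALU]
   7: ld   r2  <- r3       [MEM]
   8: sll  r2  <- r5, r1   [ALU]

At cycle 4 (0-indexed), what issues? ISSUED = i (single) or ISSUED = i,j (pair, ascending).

t=0 i0/i1:ld;mulh ; dual
t=1 i2/i3:add;st ; dual
t=2 i4:ld ; no-port MEM/MEM
t=3 i5/i6:st;add ; dual
t=4 i7:ld ; WAW r2
t=5 i8:sll ; tail

ISSUED = 7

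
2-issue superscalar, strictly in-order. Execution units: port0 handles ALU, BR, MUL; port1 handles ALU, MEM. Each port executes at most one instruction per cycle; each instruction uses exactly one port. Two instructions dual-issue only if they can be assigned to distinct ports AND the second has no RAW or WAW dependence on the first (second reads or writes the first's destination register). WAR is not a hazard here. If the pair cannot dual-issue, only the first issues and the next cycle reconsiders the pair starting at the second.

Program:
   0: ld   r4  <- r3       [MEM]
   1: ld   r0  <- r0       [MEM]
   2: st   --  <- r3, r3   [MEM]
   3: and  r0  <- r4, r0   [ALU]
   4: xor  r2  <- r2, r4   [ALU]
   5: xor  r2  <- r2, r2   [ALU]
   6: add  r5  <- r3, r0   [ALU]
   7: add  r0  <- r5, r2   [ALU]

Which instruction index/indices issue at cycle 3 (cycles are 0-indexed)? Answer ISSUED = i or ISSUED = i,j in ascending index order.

0. ld @i0  | no-port MEM/MEM
1. ld @i1  | no-port MEM/MEM
2. st/and @i2/i3  | dual
3. xor @i4  | RAW+WAW r2
4. xor/add @i5/i6  | dual
5. add @i7  | tail

ISSUED = 4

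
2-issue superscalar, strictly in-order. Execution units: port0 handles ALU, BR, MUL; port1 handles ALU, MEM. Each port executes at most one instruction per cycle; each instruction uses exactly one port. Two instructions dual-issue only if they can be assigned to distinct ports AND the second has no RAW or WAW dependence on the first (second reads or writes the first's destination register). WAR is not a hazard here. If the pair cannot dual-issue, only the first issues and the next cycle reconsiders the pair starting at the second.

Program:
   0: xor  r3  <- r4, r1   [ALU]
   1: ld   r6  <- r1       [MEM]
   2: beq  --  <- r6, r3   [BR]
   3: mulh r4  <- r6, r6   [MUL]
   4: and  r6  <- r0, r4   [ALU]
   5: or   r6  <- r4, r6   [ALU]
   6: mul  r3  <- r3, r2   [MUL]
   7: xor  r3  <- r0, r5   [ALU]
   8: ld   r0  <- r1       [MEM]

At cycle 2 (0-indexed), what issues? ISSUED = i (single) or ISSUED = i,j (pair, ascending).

ISSUED = 3

#0 head=0: xor.ALU ld.MEM i0/i1 dual
#1 head=2: beq.BR i2 no-port BR/MUL
#2 head=3: mulh.MUL i3 RAW r4
#3 head=4: and.ALU i4 RAW+WAW r6
#4 head=5: or.ALU mul.MUL i5/i6 dual
#5 head=7: xor.ALU ld.MEM i7/i8 dual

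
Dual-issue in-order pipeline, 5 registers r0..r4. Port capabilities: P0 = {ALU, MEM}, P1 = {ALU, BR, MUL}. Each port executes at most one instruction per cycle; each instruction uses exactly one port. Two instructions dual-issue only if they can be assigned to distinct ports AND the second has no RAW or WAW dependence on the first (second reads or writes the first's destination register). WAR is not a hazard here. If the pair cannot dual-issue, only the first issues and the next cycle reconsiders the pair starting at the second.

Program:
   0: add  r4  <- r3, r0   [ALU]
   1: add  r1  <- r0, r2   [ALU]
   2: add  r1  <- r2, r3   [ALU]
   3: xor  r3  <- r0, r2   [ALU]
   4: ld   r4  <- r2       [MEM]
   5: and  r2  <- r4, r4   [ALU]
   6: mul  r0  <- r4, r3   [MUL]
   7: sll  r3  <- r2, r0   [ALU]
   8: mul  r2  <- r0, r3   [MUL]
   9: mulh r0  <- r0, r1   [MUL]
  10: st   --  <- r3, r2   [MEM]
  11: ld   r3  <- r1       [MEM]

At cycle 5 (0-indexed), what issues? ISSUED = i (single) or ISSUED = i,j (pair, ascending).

ISSUED = 8

  cy0 -> i0,i1 (add/add) pair
  cy1 -> i2,i3 (add/xor) pair
  cy2 -> i4 (ld) RAW r4
  cy3 -> i5,i6 (and/mul) pair
  cy4 -> i7 (sll) RAW r3
  cy5 -> i8 (mul) no-port MUL/MUL
  cy6 -> i9,i10 (mulh/st) pair
  cy7 -> i11 (ld) tail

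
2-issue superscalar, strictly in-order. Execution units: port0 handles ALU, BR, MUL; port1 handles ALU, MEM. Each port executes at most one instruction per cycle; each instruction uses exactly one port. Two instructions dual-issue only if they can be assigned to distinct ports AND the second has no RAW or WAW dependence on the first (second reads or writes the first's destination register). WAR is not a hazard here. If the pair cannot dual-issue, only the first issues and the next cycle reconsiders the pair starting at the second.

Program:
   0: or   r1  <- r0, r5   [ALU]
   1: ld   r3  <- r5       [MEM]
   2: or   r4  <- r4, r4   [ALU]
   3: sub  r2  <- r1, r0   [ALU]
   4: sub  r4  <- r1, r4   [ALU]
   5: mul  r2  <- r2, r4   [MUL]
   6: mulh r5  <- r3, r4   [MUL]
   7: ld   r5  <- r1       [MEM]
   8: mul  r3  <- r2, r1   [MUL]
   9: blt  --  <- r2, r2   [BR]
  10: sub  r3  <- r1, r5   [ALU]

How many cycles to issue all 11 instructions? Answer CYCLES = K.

CYCLES = 7

#0 head=0: or/ld i0/i1 dual
#1 head=2: or/sub i2/i3 dual
#2 head=4: sub i4 RAW r4
#3 head=5: mul i5 no-port MUL/MUL
#4 head=6: mulh i6 WAW r5
#5 head=7: ld/mul i7/i8 dual
#6 head=9: blt/sub i9/i10 dual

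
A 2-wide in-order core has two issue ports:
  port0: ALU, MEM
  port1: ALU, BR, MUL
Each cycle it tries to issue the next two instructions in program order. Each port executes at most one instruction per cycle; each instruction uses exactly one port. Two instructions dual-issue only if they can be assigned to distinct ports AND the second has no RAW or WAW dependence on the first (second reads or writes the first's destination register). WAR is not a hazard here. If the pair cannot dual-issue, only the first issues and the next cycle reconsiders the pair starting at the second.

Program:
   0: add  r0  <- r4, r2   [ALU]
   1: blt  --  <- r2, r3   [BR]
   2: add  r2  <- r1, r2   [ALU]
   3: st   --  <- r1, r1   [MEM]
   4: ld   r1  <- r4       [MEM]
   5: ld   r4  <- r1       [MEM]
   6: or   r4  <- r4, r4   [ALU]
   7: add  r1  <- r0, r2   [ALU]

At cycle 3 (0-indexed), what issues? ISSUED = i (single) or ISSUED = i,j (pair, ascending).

ISSUED = 5

  cy0 -> i0+i1 (add/blt) pair
  cy1 -> i2+i3 (add/st) pair
  cy2 -> i4 (ld) no-port MEM/MEM
  cy3 -> i5 (ld) RAW+WAW r4
  cy4 -> i6+i7 (or/add) pair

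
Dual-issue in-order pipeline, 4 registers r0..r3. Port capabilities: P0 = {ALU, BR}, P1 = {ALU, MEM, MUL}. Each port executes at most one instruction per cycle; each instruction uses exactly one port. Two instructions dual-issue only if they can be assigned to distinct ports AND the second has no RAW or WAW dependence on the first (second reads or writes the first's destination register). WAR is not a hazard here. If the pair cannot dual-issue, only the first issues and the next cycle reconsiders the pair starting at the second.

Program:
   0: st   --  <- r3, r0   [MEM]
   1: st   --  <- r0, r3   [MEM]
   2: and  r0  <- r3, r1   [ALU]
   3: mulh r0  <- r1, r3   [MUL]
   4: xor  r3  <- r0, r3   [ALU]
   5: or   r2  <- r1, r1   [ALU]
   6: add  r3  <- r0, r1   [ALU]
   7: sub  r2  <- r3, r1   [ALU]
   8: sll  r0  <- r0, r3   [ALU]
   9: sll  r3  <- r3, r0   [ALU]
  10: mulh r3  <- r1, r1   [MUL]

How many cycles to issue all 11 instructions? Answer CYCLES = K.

t=0 i0:st.MEM ; no-port MEM/MEM
t=1 i1+i2:st.MEM+and.ALU ; 2-wide
t=2 i3:mulh.MUL ; RAW r0
t=3 i4+i5:xor.ALU+or.ALU ; 2-wide
t=4 i6:add.ALU ; RAW r3
t=5 i7+i8:sub.ALU+sll.ALU ; 2-wide
t=6 i9:sll.ALU ; WAW r3
t=7 i10:mulh.MUL ; tail

CYCLES = 8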